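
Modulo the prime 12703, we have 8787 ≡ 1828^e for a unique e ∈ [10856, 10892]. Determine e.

Compute 1828^10856 mod 12703 = 7249, then multiply by 1828 repeatedly:
  1828^10856=7249  1828^10857=1943  1828^10858=7667  1828^10859=3867  1828^10860=6008
  1828^10861=7232  1828^10862=8976  1828^10863=8555  1828^10864=1147  1828^10865=721
  1828^10866=9579  1828^10867=5678  1828^10868=1033  1828^10869=8280  1828^10870=6567
  1828^10871=141  1828^10872=3688  1828^10873=9074  1828^10874=9857  1828^10875=5742
  1828^10876=3698  1828^10877=1948  1828^10878=4104  1828^10879=7342  1828^10880=6808
  1828^10881=8787
Found 8787 at exponent 10881.

10881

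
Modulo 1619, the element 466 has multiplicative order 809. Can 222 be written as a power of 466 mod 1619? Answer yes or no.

no

222 ∈ ⟨466⟩ iff 222^809 ≡ 1 (mod 1619), since |⟨466⟩| = 809.
222^809 mod 1619 = 1618.
Since 1618 ≠ 1, 222 does not lie in the subgroup.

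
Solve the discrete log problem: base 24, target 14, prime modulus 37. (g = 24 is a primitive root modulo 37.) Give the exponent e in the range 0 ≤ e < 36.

Successive powers of 24 modulo 37:
  24^0=1  24^1=24  24^2=21  24^3=23  24^4=34  24^5=2
  24^6=11  24^7=5  24^8=9  24^9=31  24^10=4  24^11=22
  24^12=10  24^13=18  24^14=25  24^15=8  24^16=7  24^17=20
  24^18=36  24^19=13  24^20=16  24^21=14
So 24^21 ≡ 14 (mod 37), giving e = 21.

21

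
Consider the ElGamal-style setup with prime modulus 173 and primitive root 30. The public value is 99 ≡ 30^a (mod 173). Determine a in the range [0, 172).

91

Baby-step giant-step with m = ceil(sqrt(172)) = 14.
Baby table (30^j mod 173 for j=0..13):
  0:1  1:30  2:35  3:12  4:14  5:74  6:144  7:168
  8:23  9:171  10:113  11:103  12:149  13:145
Giant step factor: 30^(-14) ≡ 90 (mod 173).
Scan 99·90^i mod 173 for i = 0, 1, …:
  i=0: 99   i=1: 87   i=2: 45   i=3: 71
  i=4: 162   i=5: 48   i=6: 168
Match at i=6, j=7: a = 6·14 + 7 = 91.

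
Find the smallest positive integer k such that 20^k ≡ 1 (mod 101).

50

The order of 20 must divide p − 1 = 100 = 2^2 · 5^2.
Divisors: 1, 2, 4, 5, 10, 20, 25, 50, 100.
Check each in increasing order: 20^1 ≡ 20;  20^2 ≡ 97;  20^4 ≡ 16;  20^5 ≡ 17;  20^10 ≡ 87;  20^20 ≡ 95;  20^25 ≡ 100;  20^50 ≡ 1.
Smallest exponent giving 1 is 50.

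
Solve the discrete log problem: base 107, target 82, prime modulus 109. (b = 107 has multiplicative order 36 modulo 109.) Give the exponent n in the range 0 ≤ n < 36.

Successive powers of 107 modulo 109:
  107^0=1  107^1=107  107^2=4  107^3=101  107^4=16  107^5=77
  107^6=64  107^7=90  107^8=38  107^9=33  107^10=43  107^11=23
  107^12=63  107^13=92  107^14=34  107^15=41  107^16=27  107^17=55
  107^18=108  107^19=2  107^20=105  107^21=8  107^22=93  107^23=32
  107^24=45  107^25=19  107^26=71  107^27=76  107^28=66  107^29=86
  107^30=46  107^31=17  107^32=75  107^33=68  107^34=82
So 107^34 ≡ 82 (mod 109), giving n = 34.

34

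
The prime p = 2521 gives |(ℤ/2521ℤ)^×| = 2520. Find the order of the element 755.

315

The order of 755 must divide p − 1 = 2520 = 2^3 · 3^2 · 5 · 7.
Divisors: 1, 2, 3, 4, 5, 6, 7, 8, 9, 10, 12, 14, 15, 18, 20, 21, 24, 28, 30, 35, 36, 40, 42, 45, 56, 60, 63, 70, 72, 84, 90, 105, 120, 126, 140, 168, 180, 210, 252, 280, 315, 360, 420, 504, 630, 840, 1260, 2520.
Check each in increasing order: 755^1 ≡ 755;  755^2 ≡ 279;  755^3 ≡ 1402;  755^4 ≡ 2211;  755^5 ≡ 403;  755^6 ≡ 1745;  755^7 ≡ 1513;  755^8 ≡ 302;  755^9 ≡ 1120;  755^10 ≡ 1065;  755^12 ≡ 2178;  755^14 ≡ 101;  755^15 ≡ 625;  755^18 ≡ 1463;  755^20 ≡ 2296;  755^21 ≡ 1553;  755^24 ≡ 1683;  755^28 ≡ 117;  755^30 ≡ 2391;  755^35 ≡ 551;  755^36 ≡ 40;  755^40 ≡ 205;  755^42 ≡ 1733;  755^45 ≡ 1943;  755^56 ≡ 1084;  755^60 ≡ 1774;  755^63 ≡ 1442;  755^70 ≡ 1081;  755^72 ≡ 1600;  755^84 ≡ 778;  755^90 ≡ 1312;  755^105 ≡ 675;  755^120 ≡ 868;  755^126 ≡ 2060;  755^140 ≡ 1338;  755^168 ≡ 244;  755^180 ≡ 2022;  755^210 ≡ 1845;  755^252 ≡ 757;  755^280 ≡ 334;  755^315 ≡ 1.
Smallest exponent giving 1 is 315.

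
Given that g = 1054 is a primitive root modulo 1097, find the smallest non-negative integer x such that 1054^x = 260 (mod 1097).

Baby-step giant-step with m = ceil(sqrt(1096)) = 34.
Baby table (1054^j mod 1097 for j=0..33):
  0:1  1:1054  2:752  3:574  4:549  5:527  6:376  7:287
  8:823  9:812  10:188  11:692  12:960  13:406  14:94  15:346
  16:480  17:203  18:47  19:173  20:240  21:650  22:572  23:635
  24:120  25:325  26:286  27:866  28:60  29:711  30:143  31:433
  32:30  33:904
Giant step factor: 1054^(-34) ≡ 1074 (mod 1097).
Scan 260·1074^i mod 1097 for i = 0, 1, …:
  i=0: 260   i=1: 602   i=2: 415   i=3: 328
  i=4: 135   i=5: 186   i=6: 110   i=7: 761
  i=8: 49   i=9: 1067     …   i=25: 15
  i=26: 752
Match at i=26, j=2: x = 26·34 + 2 = 886.

886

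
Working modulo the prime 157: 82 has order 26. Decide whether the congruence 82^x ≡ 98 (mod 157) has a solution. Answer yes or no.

no

98 ∈ ⟨82⟩ iff 98^26 ≡ 1 (mod 157), since |⟨82⟩| = 26.
98^26 mod 157 = 156.
Since 156 ≠ 1, 98 does not lie in the subgroup.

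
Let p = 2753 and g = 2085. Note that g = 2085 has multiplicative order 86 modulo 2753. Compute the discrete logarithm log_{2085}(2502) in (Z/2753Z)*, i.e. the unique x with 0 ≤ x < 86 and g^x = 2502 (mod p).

74

Baby-step giant-step with m = ceil(sqrt(86)) = 10.
Baby table (2085^j mod 2753 for j=0..9):
  0:1  1:2085  2:238  3:690  4:1584  5:1793  6:2584  7:19
  8:1073  9:1769
Giant step factor: 2085^(-10) ≡ 828 (mod 2753).
Scan 2502·828^i mod 2753 for i = 0, 1, …:
  i=0: 2502   i=1: 1400   i=2: 187   i=3: 668
  i=4: 2504   i=5: 303   i=6: 361   i=7: 1584
Match at i=7, j=4: x = 7·10 + 4 = 74.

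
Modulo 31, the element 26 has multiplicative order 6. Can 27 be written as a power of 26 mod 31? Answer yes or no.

no

⟨26⟩ has order 6; its elements mod 31 are {1, 5, 6, 25, 26, 30}.
27 is not in this set.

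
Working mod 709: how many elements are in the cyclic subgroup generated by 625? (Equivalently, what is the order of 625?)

177

The order of 625 must divide p − 1 = 708 = 2^2 · 3 · 59.
Divisors: 1, 2, 3, 4, 6, 12, 59, 118, 177, 236, 354, 708.
Check each in increasing order: 625^1 ≡ 625;  625^2 ≡ 675;  625^3 ≡ 20;  625^4 ≡ 447;  625^6 ≡ 400;  625^12 ≡ 475;  625^59 ≡ 227;  625^118 ≡ 481;  625^177 ≡ 1.
Smallest exponent giving 1 is 177.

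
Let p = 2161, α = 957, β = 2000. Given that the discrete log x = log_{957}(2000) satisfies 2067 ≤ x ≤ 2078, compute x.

2074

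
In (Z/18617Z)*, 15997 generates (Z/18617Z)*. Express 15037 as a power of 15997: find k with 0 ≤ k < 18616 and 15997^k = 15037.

Baby-step giant-step with m = ceil(sqrt(18616)) = 137.
Baby table (15997^j mod 18617 for j=0..136):
  0:1  1:15997  2:13344  3:1446  4:9348  5:8212  6:5812  7:1266
  8:15523  9:7885  10:6170  11:12773  12:8106  13:4277  14:1694  15:11183
  16:3698  17:10697  18:11062  19:4229  20:15752  21:3649  22:8758  23:8801
  24:7843  25:4508  26:10835  27:3225  28:2618  29:10513  30:9100  31:6377
  32:10326  33:14998  34:5727  35:562  36:16920  37:15294  38:12121  39:3582
  40:16745  41:8369  42:4046  43:11170  44:524  45:4778  46:10881  47:13024
  48:2081  49:2561  50:10917  51:11789  52:17040  53:17383  54:12339  55:9549
  56:2868  57:7108  58:12657  59:14154  60:1584  61:1511  62:6601  63:573
  64:6717  65:13142  66:9410  67:13325  68:13992  69:16450  70:17972  71:14370
  72:12791  73:16797  74:2448  75:9105  76:11894  77:2578  78:3611  79:15233
  80:4388  81:8746  82:3007  83:15268  84:5773  85:10361  86:16383  87:7342
  88:13938  89:8994  90:4842  91:10754  92:10658  93:1540  94:5089  95:15209
  96:11417  97:4979  98:5537  99:14320  100:13472  101:1192  102:4616  103:7130
  104:10868  105:9850  106:14779  107:2380  108:1095  109:16735  110:15952  111:925
  112:15327  113:129  114:15743  115:8612  116:364  117:14404  118:16796  119:5068
  120:14378  121:10448  122:11847  123:14016  124:9421  125:3122  126:11840  127:13739
  128:9098  129:11617  130:2255  131:12106  132:5648  133:2755  134:5296  135:12762
  136:18309
Giant step factor: 15997^(-137) ≡ 16144 (mod 18617).
Scan 15037·16144^i mod 18617 for i = 0, 1, …:
  i=0: 15037   i=1: 10265   i=2: 8243   i=3: 676
  i=4: 3782   i=5: 11465   i=6: 746   i=7: 16842
  i=8: 14580   i=9: 4789     …   i=90: 7732
  i=91: 17040
Match at i=91, j=52: k = 91·137 + 52 = 12519.

12519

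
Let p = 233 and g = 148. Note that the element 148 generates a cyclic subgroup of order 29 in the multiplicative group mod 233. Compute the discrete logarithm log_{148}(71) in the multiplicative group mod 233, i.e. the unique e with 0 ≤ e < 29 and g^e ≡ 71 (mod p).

Successive powers of 148 modulo 233:
  148^0=1  148^1=148  148^2=2  148^3=63  148^4=4  148^5=126
  148^6=8  148^7=19  148^8=16  148^9=38  148^10=32  148^11=76
  148^12=64  148^13=152  148^14=128  148^15=71
So 148^15 ≡ 71 (mod 233), giving e = 15.

15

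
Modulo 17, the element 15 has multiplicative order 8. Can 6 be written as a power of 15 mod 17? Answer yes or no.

no

⟨15⟩ has order 8; its elements mod 17 are {1, 2, 4, 8, 9, 13, 15, 16}.
6 is not in this set.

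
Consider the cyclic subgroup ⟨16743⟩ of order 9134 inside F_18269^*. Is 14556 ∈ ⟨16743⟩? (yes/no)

no

14556 ∈ ⟨16743⟩ iff 14556^9134 ≡ 1 (mod 18269), since |⟨16743⟩| = 9134.
14556^9134 mod 18269 = 18268.
Since 18268 ≠ 1, 14556 does not lie in the subgroup.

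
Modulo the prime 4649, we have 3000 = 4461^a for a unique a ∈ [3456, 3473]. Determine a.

3465

Compute 4461^3456 mod 4649 = 3624, then multiply by 4461 repeatedly:
  4461^3456=3624  4461^3457=2091  4461^3458=2057  4461^3459=3800  4461^3460=1546
  4461^3461=2239  4461^3462=2127  4461^3463=4587  4461^3464=2358  4461^3465=3000
Found 3000 at exponent 3465.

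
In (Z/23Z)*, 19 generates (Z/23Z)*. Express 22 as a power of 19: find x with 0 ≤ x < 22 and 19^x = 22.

Successive powers of 19 modulo 23:
  19^0=1  19^1=19  19^2=16  19^3=5  19^4=3  19^5=11
  19^6=2  19^7=15  19^8=9  19^9=10  19^10=6  19^11=22
So 19^11 ≡ 22 (mod 23), giving x = 11.

11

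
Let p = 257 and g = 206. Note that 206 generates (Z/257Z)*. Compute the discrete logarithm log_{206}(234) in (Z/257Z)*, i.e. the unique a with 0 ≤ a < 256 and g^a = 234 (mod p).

Baby-step giant-step with m = ceil(sqrt(256)) = 16.
Baby table (206^j mod 257 for j=0..15):
  0:1  1:206  2:31  3:218  4:190  5:76  6:236  7:43
  8:120  9:48  10:122  11:203  12:184  13:125  14:50  15:20
Giant step factor: 206^(-16) ≡ 225 (mod 257).
Scan 234·225^i mod 257 for i = 0, 1, …:
  i=0: 234   i=1: 222   i=2: 92   i=3: 140
  i=4: 146   i=5: 211   i=6: 187   i=7: 184
Match at i=7, j=12: a = 7·16 + 12 = 124.

124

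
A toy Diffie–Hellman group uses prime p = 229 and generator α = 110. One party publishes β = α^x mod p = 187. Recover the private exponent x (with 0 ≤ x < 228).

30

Successive powers of 110 modulo 229:
  110^0=1  110^1=110  110^2=192  110^3=52  110^4=224  110^5=137
  110^6=185  110^7=198  110^8=25  110^9=2  110^10=220  110^11=155
  110^12=104  110^13=219  110^14=45  110^15=141  110^16=167  110^17=50
  110^18=4  110^19=211  110^20=81  110^21=208  110^22=209  110^23=90
  110^24=53  110^25=105  110^26=100  110^27=8  110^28=193  110^29=162
  110^30=187
So 110^30 ≡ 187 (mod 229), giving x = 30.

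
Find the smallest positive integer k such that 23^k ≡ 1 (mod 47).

46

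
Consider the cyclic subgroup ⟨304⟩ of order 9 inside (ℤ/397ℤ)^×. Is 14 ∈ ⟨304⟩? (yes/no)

⟨304⟩ has order 9; its elements mod 397 are {1, 14, 34, 79, 196, 286, 304, 312, 362}.
14 is in this set.

yes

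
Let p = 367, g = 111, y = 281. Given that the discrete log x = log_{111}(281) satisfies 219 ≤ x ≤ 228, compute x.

228

Compute 111^219 mod 367 = 147, then multiply by 111 repeatedly:
  111^219=147  111^220=169  111^221=42  111^222=258  111^223=12
  111^224=231  111^225=318  111^226=66  111^227=353  111^228=281
Found 281 at exponent 228.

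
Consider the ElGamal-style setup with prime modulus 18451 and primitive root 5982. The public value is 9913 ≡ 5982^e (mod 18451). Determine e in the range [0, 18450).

Baby-step giant-step with m = ceil(sqrt(18450)) = 136.
Baby table (5982^j mod 18451 for j=0..135):
  0:1  1:5982  2:7835  3:3430  4:748  5:9394  6:11613  7:951
  8:5974  9:15332  10:14554  11:10210  12:3410  13:10265  14:302  15:16817
  16:4442  17:2604  18:4484  19:13985  20:1436  21:10437  22:14401  23:17514
  24:3970  25:2103  26:15015  27:262  28:17400  29:4709  30:13012  31:11466
  32:7245  33:16642  34:9299  35:15304  36:13117  37:12242  38:18076  39:7772
  40:14035  41:5320  42:14716  43:1391  44:18012  45:12395  46:10772  47:7212
  48:3746  49:9058  50:12820  51:6884  52:15907  53:3867  54:13291  55:1403
  56:15992  57:14160  58:15030  59:16188  60:5768  61:806  62:5781  63:4768
  64:15381  65:12456  66:6654  67:5421  68:10015  69:17784  70:13873  71:14139
  72:114  73:17712  74:7542  75:3549  76:11468  77:758  78:13861  79:16159
  80:16800  81:13454  82:17017  83:1527  84:1269  85:7797  86:15977  87:16685
  88:8211  89:1640  90:12999  91:7504  92:16096  93:8954  94:18026  95:3888
  96:9756  97:18330  98:14218  99:11417  100:9343  101:1747  102:7288  103:15554
  104:14086  105:15186  106:8379  107:10262  108:807  109:11763  110:12603  111:360
  112:13204  113:16048  114:17034  115:10966  116:5307  117:10754  118:10242  119:10324
  120:2671  121:17807  122:3851  123:9834  124:5200  125:16465  126:2192  127:12334
  128:14890  129:9003  130:15928  131:332  132:11767  133:18080  134:13249  135:8473
Giant step factor: 5982^(-136) ≡ 12781 (mod 18451).
Scan 9913·12781^i mod 18451 for i = 0, 1, …:
  i=0: 9913   i=1: 13487   i=2: 8105   i=3: 6091
  i=4: 4302   i=5: 18333   i=6: 4824   i=7: 10753
  i=8: 11045   i=9: 15995     …   i=65: 18385
  i=66: 5200
Match at i=66, j=124: e = 66·136 + 124 = 9100.

9100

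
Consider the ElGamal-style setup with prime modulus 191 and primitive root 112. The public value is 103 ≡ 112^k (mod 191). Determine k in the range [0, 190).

146

Baby-step giant-step with m = ceil(sqrt(190)) = 14.
Baby table (112^j mod 191 for j=0..13):
  0:1  1:112  2:129  3:123  4:24  5:14  6:40  7:87
  8:3  9:145  10:5  11:178  12:72  13:42
Giant step factor: 112^(-14) ≡ 78 (mod 191).
Scan 103·78^i mod 191 for i = 0, 1, …:
  i=0: 103   i=1: 12   i=2: 172   i=3: 46
  i=4: 150   i=5: 49   i=6: 2   i=7: 156
  i=8: 135   i=9: 25   i=10: 40
Match at i=10, j=6: k = 10·14 + 6 = 146.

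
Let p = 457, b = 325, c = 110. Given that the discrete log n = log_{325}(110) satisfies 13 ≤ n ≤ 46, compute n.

Compute 325^13 mod 457 = 199, then multiply by 325 repeatedly:
  325^13=199  325^14=238  325^15=117  325^16=94  325^17=388
  325^18=425  325^19=111  325^20=429  325^21=40  325^22=204
  325^23=35  325^24=407  325^25=202  325^26=299  325^27=291
  325^28=433  325^29=426  325^30=436  325^31=30  325^32=153
  325^33=369  325^34=191  325^35=380  325^36=110
Found 110 at exponent 36.

36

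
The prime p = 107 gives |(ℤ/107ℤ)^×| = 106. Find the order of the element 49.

53

The order of 49 must divide p − 1 = 106 = 2 · 53.
Divisors: 1, 2, 53, 106.
Check each in increasing order: 49^1 ≡ 49;  49^2 ≡ 47;  49^53 ≡ 1.
Smallest exponent giving 1 is 53.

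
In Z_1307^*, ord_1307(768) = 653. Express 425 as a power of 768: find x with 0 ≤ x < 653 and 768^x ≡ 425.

Baby-step giant-step with m = ceil(sqrt(653)) = 26.
Baby table (768^j mod 1307 for j=0..25):
  0:1  1:768  2:367  3:851  4:68  5:1251  6:123  7:360
  8:703  9:113  10:522  11:954  12:752  13:1149  14:207  15:829
  16:163  17:1019  18:1006  19:171  20:628  21:21  22:444  23:1172
  24:880  25:121
Giant step factor: 768^(-26) ≡ 439 (mod 1307).
Scan 425·439^i mod 1307 for i = 0, 1, …:
  i=0: 425   i=1: 981   i=2: 656   i=3: 444
Match at i=3, j=22: x = 3·26 + 22 = 100.

100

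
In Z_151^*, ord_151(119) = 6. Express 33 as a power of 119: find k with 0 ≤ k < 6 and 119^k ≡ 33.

5

Successive powers of 119 modulo 151:
  119^0=1  119^1=119  119^2=118  119^3=150  119^4=32  119^5=33
So 119^5 ≡ 33 (mod 151), giving k = 5.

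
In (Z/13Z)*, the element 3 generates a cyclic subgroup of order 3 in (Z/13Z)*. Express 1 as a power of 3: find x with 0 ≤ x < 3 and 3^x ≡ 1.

Successive powers of 3 modulo 13:
  3^0=1
So 3^0 ≡ 1 (mod 13), giving x = 0.

0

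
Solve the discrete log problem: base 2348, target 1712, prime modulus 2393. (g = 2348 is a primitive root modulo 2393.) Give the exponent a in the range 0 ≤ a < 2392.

860

Baby-step giant-step with m = ceil(sqrt(2392)) = 49.
Baby table (2348^j mod 2393 for j=0..48):
  0:1  1:2348  2:2025  3:2202  4:1416  5:891  6:586  7:2346
  8:2115  9:545  10:1798  11:452  12:1197  13:1174  14:2209  15:1101
  16:708  17:1642  18:293  19:1173  20:2254  21:1469  22:899  23:226
  24:1795  25:587  26:2301  27:1747  28:354  29:821  30:1343  31:1783
  32:1127  33:1931  34:1646  35:113  36:2094  37:1490  38:2347  39:2070
  40:177  41:1607  42:1868  43:2088  44:1760  45:2162  46:823  47:1253
  48:1047
Giant step factor: 2348^(-49) ≡ 106 (mod 2393).
Scan 1712·106^i mod 2393 for i = 0, 1, …:
  i=0: 1712   i=1: 1997   i=2: 1098   i=3: 1524
  i=4: 1213   i=5: 1749   i=6: 1133   i=7: 448
  i=8: 2021   i=9: 1249     …   i=16: 2116
  i=17: 1747
Match at i=17, j=27: a = 17·49 + 27 = 860.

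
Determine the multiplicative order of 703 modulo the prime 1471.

The order of 703 must divide p − 1 = 1470 = 2 · 3 · 5 · 7^2.
Divisors: 1, 2, 3, 5, 6, 7, 10, 14, 15, 21, 30, 35, 42, 49, 70, 98, 105, 147, 210, 245, 294, 490, 735, 1470.
Check each in increasing order: 703^1 ≡ 703;  703^2 ≡ 1424;  703^3 ≡ 792;  703^5 ≡ 1022;  703^6 ≡ 618;  703^7 ≡ 509;  703^10 ≡ 74;  703^14 ≡ 185;  703^15 ≡ 607;  703^21 ≡ 21;  703^30 ≡ 699;  703^35 ≡ 943;  703^42 ≡ 441;  703^49 ≡ 877;  703^70 ≡ 765;  703^98 ≡ 1267;  703^105 ≡ 605;  703^147 ≡ 554;  703^210 ≡ 1217;  703^245 ≡ 251;  703^294 ≡ 948;  703^490 ≡ 1219;  703^735 ≡ 1.
Smallest exponent giving 1 is 735.

735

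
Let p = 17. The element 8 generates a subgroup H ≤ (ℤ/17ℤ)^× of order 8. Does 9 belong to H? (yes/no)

yes

9 ∈ ⟨8⟩ iff 9^8 ≡ 1 (mod 17), since |⟨8⟩| = 8.
9^8 mod 17 = 1.
Since 1 = 1, 9 lies in the subgroup.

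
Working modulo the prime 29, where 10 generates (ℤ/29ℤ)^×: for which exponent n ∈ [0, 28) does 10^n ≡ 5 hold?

Successive powers of 10 modulo 29:
  10^0=1  10^1=10  10^2=13  10^3=14  10^4=24  10^5=8
  10^6=22  10^7=17  10^8=25  10^9=18  10^10=6  10^11=2
  10^12=20  10^13=26  10^14=28  10^15=19  10^16=16  10^17=15
  10^18=5
So 10^18 ≡ 5 (mod 29), giving n = 18.

18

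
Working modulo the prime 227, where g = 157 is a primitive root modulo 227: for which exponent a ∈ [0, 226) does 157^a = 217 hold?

Baby-step giant-step with m = ceil(sqrt(226)) = 16.
Baby table (157^j mod 227 for j=0..15):
  0:1  1:157  2:133  3:224  4:210  5:55  6:9  7:51
  8:62  9:200  10:74  11:41  12:81  13:5  14:104  15:211
Giant step factor: 157^(-16) ≡ 121 (mod 227).
Scan 217·121^i mod 227 for i = 0, 1, …:
  i=0: 217   i=1: 152   i=2: 5
Match at i=2, j=13: a = 2·16 + 13 = 45.

45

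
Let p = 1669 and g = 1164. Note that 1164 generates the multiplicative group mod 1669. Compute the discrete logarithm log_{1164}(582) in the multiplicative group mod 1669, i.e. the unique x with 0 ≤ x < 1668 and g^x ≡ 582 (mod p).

1100

Baby-step giant-step with m = ceil(sqrt(1668)) = 41.
Baby table (1164^j mod 1669 for j=0..40):
  0:1  1:1164  2:1337  3:760  4:70  5:1368  6:126  7:1461
  8:1562  9:627  10:475  11:461  12:855  13:496  14:1539  15:559
  16:1435  17:1340  18:914  19:743  20:310  21:336  22:558  23:271
  24:3  25:154  26:673  27:611  28:210  29:766  30:378  31:1045
  32:1348  33:212  34:1425  35:1383  36:896  37:1488  38:1279  39:8
  40:967
Giant step factor: 1164^(-41) ≡ 1275 (mod 1669).
Scan 582·1275^i mod 1669 for i = 0, 1, …:
  i=0: 582   i=1: 1014   i=2: 1044   i=3: 907
  i=4: 1477   i=5: 543   i=6: 1359   i=7: 303
  i=8: 786   i=9: 750     …   i=25: 492
  i=26: 1425
Match at i=26, j=34: x = 26·41 + 34 = 1100.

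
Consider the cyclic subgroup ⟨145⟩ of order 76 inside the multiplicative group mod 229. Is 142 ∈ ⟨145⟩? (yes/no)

no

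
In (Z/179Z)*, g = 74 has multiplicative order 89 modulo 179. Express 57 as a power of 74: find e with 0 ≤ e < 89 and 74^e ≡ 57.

26

Baby-step giant-step with m = ceil(sqrt(89)) = 10.
Baby table (74^j mod 179 for j=0..9):
  0:1  1:74  2:106  3:147  4:138  5:9  6:129  7:59
  8:70  9:168
Giant step factor: 74^(-10) ≡ 42 (mod 179).
Scan 57·42^i mod 179 for i = 0, 1, …:
  i=0: 57   i=1: 67   i=2: 129
Match at i=2, j=6: e = 2·10 + 6 = 26.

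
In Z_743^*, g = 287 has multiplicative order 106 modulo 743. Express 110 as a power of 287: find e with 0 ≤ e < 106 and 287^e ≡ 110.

71

Baby-step giant-step with m = ceil(sqrt(106)) = 11.
Baby table (287^j mod 743 for j=0..10):
  0:1  1:287  2:639  3:615  4:414  5:681  6:38  7:504
  8:506  9:337  10:129
Giant step factor: 287^(-11) ≡ 117 (mod 743).
Scan 110·117^i mod 743 for i = 0, 1, …:
  i=0: 110   i=1: 239   i=2: 472   i=3: 242
  i=4: 80   i=5: 444   i=6: 681
Match at i=6, j=5: e = 6·11 + 5 = 71.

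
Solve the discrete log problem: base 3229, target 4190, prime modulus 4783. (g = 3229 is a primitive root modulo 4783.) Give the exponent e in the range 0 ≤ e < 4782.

Baby-step giant-step with m = ceil(sqrt(4782)) = 70.
Baby table (3229^j mod 4783 for j=0..69):
  0:1  1:3229  2:4284  3:600  4:285  5:1929  6:1275  7:3595
  8:4697  9:4503  10:4650  11:1013  12:4188  13:1511  14:359  15:1725
  16:2613  17:165  18:1872  19:3759  20:3340  21:3978  22:2607  23:4706
  24:83  25:159  26:1630  27:1970  28:4523  29:2268  30:599  31:1839
  32:2428  33:675  34:3310  35:2768  36:3228  37:1055  38:1099  39:4468
  40:1644  41:4129  42:2320  43:1102  44:4589  45:147  46:1146  47:3175
  48:2106  49:3631  50:1366  51:888  52:2335  53:1707  54:1887  55:4364
  56:638  57:3412  58:2099  59:160  60:76  61:1471  62:340  63:2553
  64:2528  65:3114  66:1240  67:589  68:3030  69:2635
Giant step factor: 3229^(-70) ≡ 3927 (mod 4783).
Scan 4190·3927^i mod 4783 for i = 0, 1, …:
  i=0: 4190   i=1: 610   i=2: 3970   i=3: 2393
  i=4: 3499   i=5: 3797   i=6: 2208   i=7: 4020
  i=8: 2640   i=9: 2519     …   i=21: 460
  i=22: 3229
Match at i=22, j=1: e = 22·70 + 1 = 1541.

1541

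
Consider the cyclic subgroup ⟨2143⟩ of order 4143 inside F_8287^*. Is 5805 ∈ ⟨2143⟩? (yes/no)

no

5805 ∈ ⟨2143⟩ iff 5805^4143 ≡ 1 (mod 8287), since |⟨2143⟩| = 4143.
5805^4143 mod 8287 = 8286.
Since 8286 ≠ 1, 5805 does not lie in the subgroup.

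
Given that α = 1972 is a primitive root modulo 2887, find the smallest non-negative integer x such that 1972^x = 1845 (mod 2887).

2440

Baby-step giant-step with m = ceil(sqrt(2886)) = 54.
Baby table (1972^j mod 2887 for j=0..53):
  0:1  1:1972  2:2882  3:1688  4:25  5:221  6:2762  7:1782
  8:625  9:2638  10:2649  11:1245  12:1190  13:2436  14:2711  15:2255
  16:880  17:273  18:1374  19:1522  20:1791  21:1051  22:2593  23:519
  24:1470  25:292  26:1311  27:1427  28:2106  29:1526  30:1018  31:1031
  32:684  33:619  34:2354  35:2679  36:2665  37:1040  38:1110  39:574
  40:224  41:17  42:1767  43:2802  44:2713  45:425  46:870  47:762
  48:1424  49:1964  50:1541  51:1728  52:956  53:21
Giant step factor: 1972^(-54) ≡ 1246 (mod 2887).
Scan 1845·1246^i mod 2887 for i = 0, 1, …:
  i=0: 1845   i=1: 818   i=2: 117   i=3: 1432
  i=4: 106   i=5: 2161   i=6: 1922   i=7: 1489
  i=8: 1840   i=9: 362     …   i=44: 162
  i=45: 2649
Match at i=45, j=10: x = 45·54 + 10 = 2440.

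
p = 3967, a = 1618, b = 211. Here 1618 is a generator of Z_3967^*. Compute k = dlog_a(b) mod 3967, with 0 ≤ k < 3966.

Baby-step giant-step with m = ceil(sqrt(3966)) = 63.
Baby table (1618^j mod 3967 for j=0..62):
  0:1  1:1618  2:3671  3:1079  4:342  5:1943  6:1910  7:87
  8:1921  9:2017  10:2632  11:1985  12:2427  13:3523  14:3602  15:513
  16:931  17:2865  18:2114  19:898  20:1042  21:3948  22:994  23:1657
  24:3301  25:1436  26:2753  27:3380  28:2314  29:3171  30:1347  31:1563
  32:1955  33:1491  34:502  35:2968  36:2154  37:2146  38:1103  39:3471
  40:2773  41:37  42:361  43:949  44:253  45:753  46:485  47:3231
  48:3219  49:3638  50:3223  51:2176  52:2039  53:2525  54:3407  55:2363
  56:3113  57:2711  58:2863  59:2845  60:1490  61:2851  62:3264
Giant step factor: 1618^(-63) ≡ 1096 (mod 3967).
Scan 211·1096^i mod 3967 for i = 0, 1, …:
  i=0: 211   i=1: 1170   i=2: 979   i=3: 1894
  i=4: 1083   i=5: 835   i=6: 2750   i=7: 3047
  i=8: 3265   i=9: 206     …   i=56: 2311
  i=57: 1910
Match at i=57, j=6: k = 57·63 + 6 = 3597.

3597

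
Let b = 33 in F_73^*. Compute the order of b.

The order of 33 must divide p − 1 = 72 = 2^3 · 3^2.
Divisors: 1, 2, 3, 4, 6, 8, 9, 12, 18, 24, 36, 72.
Check each in increasing order: 33^1 ≡ 33;  33^2 ≡ 67;  33^3 ≡ 21;  33^4 ≡ 36;  33^6 ≡ 3;  33^8 ≡ 55;  33^9 ≡ 63;  33^12 ≡ 9;  33^18 ≡ 27;  33^24 ≡ 8;  33^36 ≡ 72;  33^72 ≡ 1.
Smallest exponent giving 1 is 72.

72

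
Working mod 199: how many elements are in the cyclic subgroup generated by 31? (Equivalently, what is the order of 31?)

99

The order of 31 must divide p − 1 = 198 = 2 · 3^2 · 11.
Divisors: 1, 2, 3, 6, 9, 11, 18, 22, 33, 66, 99, 198.
Check each in increasing order: 31^1 ≡ 31;  31^2 ≡ 165;  31^3 ≡ 140;  31^6 ≡ 98;  31^9 ≡ 188;  31^11 ≡ 175;  31^18 ≡ 121;  31^22 ≡ 178;  31^33 ≡ 106;  31^66 ≡ 92;  31^99 ≡ 1.
Smallest exponent giving 1 is 99.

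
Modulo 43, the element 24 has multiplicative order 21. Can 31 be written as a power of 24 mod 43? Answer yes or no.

⟨24⟩ has order 21; its elements mod 43 are {1, 4, 6, 9, 10, 11, 13, 14, 15, 16, 17, 21, 23, 24, 25, 31, 35, 36, 38, 40, 41}.
31 is in this set.

yes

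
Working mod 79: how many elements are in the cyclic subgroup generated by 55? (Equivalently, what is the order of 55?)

The order of 55 must divide p − 1 = 78 = 2 · 3 · 13.
Divisors: 1, 2, 3, 6, 13, 26, 39, 78.
Check each in increasing order: 55^1 ≡ 55;  55^2 ≡ 23;  55^3 ≡ 1.
Smallest exponent giving 1 is 3.

3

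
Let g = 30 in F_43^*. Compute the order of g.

42

The order of 30 must divide p − 1 = 42 = 2 · 3 · 7.
Divisors: 1, 2, 3, 6, 7, 14, 21, 42.
Check each in increasing order: 30^1 ≡ 30;  30^2 ≡ 40;  30^3 ≡ 39;  30^6 ≡ 16;  30^7 ≡ 7;  30^14 ≡ 6;  30^21 ≡ 42;  30^42 ≡ 1.
Smallest exponent giving 1 is 42.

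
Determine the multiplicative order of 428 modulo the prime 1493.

746

The order of 428 must divide p − 1 = 1492 = 2^2 · 373.
Divisors: 1, 2, 4, 373, 746, 1492.
Check each in increasing order: 428^1 ≡ 428;  428^2 ≡ 1038;  428^4 ≡ 991;  428^373 ≡ 1492;  428^746 ≡ 1.
Smallest exponent giving 1 is 746.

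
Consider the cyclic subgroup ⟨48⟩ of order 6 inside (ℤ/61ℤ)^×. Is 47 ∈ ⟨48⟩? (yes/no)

yes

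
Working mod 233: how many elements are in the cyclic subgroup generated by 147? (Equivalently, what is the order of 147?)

The order of 147 must divide p − 1 = 232 = 2^3 · 29.
Divisors: 1, 2, 4, 8, 29, 58, 116, 232.
Check each in increasing order: 147^1 ≡ 147;  147^2 ≡ 173;  147^4 ≡ 105;  147^8 ≡ 74;  147^29 ≡ 12;  147^58 ≡ 144;  147^116 ≡ 232;  147^232 ≡ 1.
Smallest exponent giving 1 is 232.

232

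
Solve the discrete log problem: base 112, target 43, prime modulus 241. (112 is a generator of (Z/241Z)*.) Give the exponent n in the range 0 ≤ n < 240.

99

Baby-step giant-step with m = ceil(sqrt(240)) = 16.
Baby table (112^j mod 241 for j=0..15):
  0:1  1:112  2:12  3:139  4:144  5:222  6:41  7:13
  8:10  9:156  10:120  11:185  12:235  13:51  14:169  15:130
Giant step factor: 112^(-16) ≡ 94 (mod 241).
Scan 43·94^i mod 241 for i = 0, 1, …:
  i=0: 43   i=1: 186   i=2: 132   i=3: 117
  i=4: 153   i=5: 163   i=6: 139
Match at i=6, j=3: n = 6·16 + 3 = 99.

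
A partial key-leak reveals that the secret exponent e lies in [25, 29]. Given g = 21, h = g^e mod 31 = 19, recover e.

26

Compute 21^25 mod 31 = 26, then multiply by 21 repeatedly:
  21^25=26  21^26=19
Found 19 at exponent 26.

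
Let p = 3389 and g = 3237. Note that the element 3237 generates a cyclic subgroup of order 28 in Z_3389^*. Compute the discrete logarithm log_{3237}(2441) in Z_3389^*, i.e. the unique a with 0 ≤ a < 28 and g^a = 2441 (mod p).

Successive powers of 3237 modulo 3389:
  3237^0=1  3237^1=3237  3237^2=2770  3237^3=2585  3237^4=204  3237^5=2882
  3237^6=2506  3237^7=2045  3237^8=948  3237^9=1631  3237^10=2874  3237^11=333
  3237^12=219  3237^13=602  3237^14=3388  3237^15=152  3237^16=619  3237^17=804
  3237^18=3185  3237^19=507  3237^20=883  3237^21=1344  3237^22=2441
So 3237^22 ≡ 2441 (mod 3389), giving a = 22.

22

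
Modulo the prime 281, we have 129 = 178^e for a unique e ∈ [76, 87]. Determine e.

Compute 178^76 mod 281 = 217, then multiply by 178 repeatedly:
  178^76=217  178^77=129
Found 129 at exponent 77.

77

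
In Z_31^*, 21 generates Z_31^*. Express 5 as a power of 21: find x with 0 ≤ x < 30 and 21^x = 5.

Successive powers of 21 modulo 31:
  21^0=1  21^1=21  21^2=7  21^3=23  21^4=18  21^5=6
  21^6=2  21^7=11  21^8=14  21^9=15  21^10=5
So 21^10 ≡ 5 (mod 31), giving x = 10.

10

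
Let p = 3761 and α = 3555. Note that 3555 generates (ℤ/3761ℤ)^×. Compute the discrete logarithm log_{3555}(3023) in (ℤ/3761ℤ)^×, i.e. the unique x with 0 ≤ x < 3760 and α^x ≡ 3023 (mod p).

3647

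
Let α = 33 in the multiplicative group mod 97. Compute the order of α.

8

The order of 33 must divide p − 1 = 96 = 2^5 · 3.
Divisors: 1, 2, 3, 4, 6, 8, 12, 16, 24, 32, 48, 96.
Check each in increasing order: 33^1 ≡ 33;  33^2 ≡ 22;  33^3 ≡ 47;  33^4 ≡ 96;  33^6 ≡ 75;  33^8 ≡ 1.
Smallest exponent giving 1 is 8.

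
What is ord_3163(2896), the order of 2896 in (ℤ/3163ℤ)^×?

186

The order of 2896 must divide p − 1 = 3162 = 2 · 3 · 17 · 31.
Divisors: 1, 2, 3, 6, 17, 31, 34, 51, 62, 93, 102, 186, 527, 1054, 1581, 3162.
Check each in increasing order: 2896^1 ≡ 2896;  2896^2 ≡ 1703;  2896^3 ≡ 771;  2896^6 ≡ 2960;  2896^17 ≡ 1490;  2896^31 ≡ 537;  2896^34 ≡ 2837;  2896^51 ≡ 1362;  2896^62 ≡ 536;  2896^93 ≡ 3162;  2896^102 ≡ 1526;  2896^186 ≡ 1.
Smallest exponent giving 1 is 186.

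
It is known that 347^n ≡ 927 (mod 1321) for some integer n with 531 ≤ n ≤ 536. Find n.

533

Compute 347^531 mod 1321 = 425, then multiply by 347 repeatedly:
  347^531=425  347^532=844  347^533=927
Found 927 at exponent 533.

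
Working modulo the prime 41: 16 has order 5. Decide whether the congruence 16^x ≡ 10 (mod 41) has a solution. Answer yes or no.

yes

⟨16⟩ has order 5; its elements mod 41 are {1, 10, 16, 18, 37}.
10 is in this set.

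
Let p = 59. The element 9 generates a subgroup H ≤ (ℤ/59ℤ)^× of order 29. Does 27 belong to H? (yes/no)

27 ∈ ⟨9⟩ iff 27^29 ≡ 1 (mod 59), since |⟨9⟩| = 29.
27^29 mod 59 = 1.
Since 1 = 1, 27 lies in the subgroup.

yes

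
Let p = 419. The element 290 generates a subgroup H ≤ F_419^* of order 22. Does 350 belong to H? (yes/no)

⟨290⟩ has order 22; its elements mod 419 are {1, 13, 59, 69, 71, 85, 102, 119, 129, 152, 169, 250, 267, 290, 300, 317, 334, 348, 350, 360, 406, 418}.
350 is in this set.

yes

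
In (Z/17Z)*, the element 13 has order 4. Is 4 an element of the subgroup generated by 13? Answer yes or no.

⟨13⟩ has order 4; its elements mod 17 are {1, 4, 13, 16}.
4 is in this set.

yes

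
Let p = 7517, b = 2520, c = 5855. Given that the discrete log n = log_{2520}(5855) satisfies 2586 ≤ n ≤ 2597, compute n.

Compute 2520^2586 mod 7517 = 1411, then multiply by 2520 repeatedly:
  2520^2586=1411  2520^2587=179  2520^2588=60  2520^2589=860  2520^2590=2304
  2520^2591=2956  2520^2592=7290  2520^2593=6769  2520^2594=1807  2520^2595=5855
Found 5855 at exponent 2595.

2595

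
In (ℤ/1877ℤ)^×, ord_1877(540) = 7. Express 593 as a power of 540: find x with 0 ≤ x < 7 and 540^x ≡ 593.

Successive powers of 540 modulo 1877:
  540^0=1  540^1=540  540^2=665  540^3=593
So 540^3 ≡ 593 (mod 1877), giving x = 3.

3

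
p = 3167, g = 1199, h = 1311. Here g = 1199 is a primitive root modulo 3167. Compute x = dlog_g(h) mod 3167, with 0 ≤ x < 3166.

2385

Baby-step giant-step with m = ceil(sqrt(3166)) = 57.
Baby table (1199^j mod 3167 for j=0..56):
  0:1  1:1199  2:2950  3:2678  4:2751  5:1602  6:1596  7:736
  8:2038  9:1805  10:1134  11:1023  12:948  13:2866  14:139  15:1977
  16:1507  17:1703  18:2349  19:988  20:154  21:960  22:1419  23:702
  24:2443  25:2849  26:1925  27:2499  28:319  29:2441  30:451  31:2359
  32:310  33:1151  34:2404  35:426  36:887  37:2568  38:708  39:136
  40:1547  41:2158  42:3  43:430  44:2516  45:1700  46:1919  47:1639
  48:1621  49:2208  50:2947  51:2248  52:235  53:3069  54:2844  55:2264
  56:417
Giant step factor: 1199^(-57) ≡ 2389 (mod 3167).
Scan 1311·2389^i mod 3167 for i = 0, 1, …:
  i=0: 1311   i=1: 2983   i=2: 637   i=3: 1633
  i=4: 2660   i=5: 1738   i=6: 145   i=7: 1202
  i=8: 2276   i=9: 2792     …   i=40: 2306
  i=41: 1621
Match at i=41, j=48: x = 41·57 + 48 = 2385.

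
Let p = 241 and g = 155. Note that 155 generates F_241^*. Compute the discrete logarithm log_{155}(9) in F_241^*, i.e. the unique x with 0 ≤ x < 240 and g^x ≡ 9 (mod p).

76

Baby-step giant-step with m = ceil(sqrt(240)) = 16.
Baby table (155^j mod 241 for j=0..15):
  0:1  1:155  2:166  3:184  4:82  5:178  6:116  7:146
  8:217  9:136  10:113  11:163  12:201  13:66  14:108  15:111
Giant step factor: 155^(-16) ≡ 100 (mod 241).
Scan 9·100^i mod 241 for i = 0, 1, …:
  i=0: 9   i=1: 177   i=2: 107   i=3: 96
  i=4: 201
Match at i=4, j=12: x = 4·16 + 12 = 76.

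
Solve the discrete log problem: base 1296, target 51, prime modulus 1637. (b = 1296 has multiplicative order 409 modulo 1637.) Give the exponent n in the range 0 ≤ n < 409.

Baby-step giant-step with m = ceil(sqrt(409)) = 21.
Baby table (1296^j mod 1637 for j=0..20):
  0:1  1:1296  2:54  3:1230  4:1279  5:940  6:312  7:13
  8:478  9:702  10:1257  11:257  12:761  13:782  14:169  15:1303
  16:941  17:1608  18:67  19:71  20:344
Giant step factor: 1296^(-21) ≡ 1599 (mod 1637).
Scan 51·1599^i mod 1637 for i = 0, 1, …:
  i=0: 51   i=1: 1336   i=2: 1616   i=3: 798
  i=4: 779   i=5: 1501   i=6: 257
Match at i=6, j=11: n = 6·21 + 11 = 137.

137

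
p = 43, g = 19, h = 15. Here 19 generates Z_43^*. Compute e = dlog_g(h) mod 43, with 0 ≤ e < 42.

8

Successive powers of 19 modulo 43:
  19^0=1  19^1=19  19^2=17  19^3=22  19^4=31  19^5=30
  19^6=11  19^7=37  19^8=15
So 19^8 ≡ 15 (mod 43), giving e = 8.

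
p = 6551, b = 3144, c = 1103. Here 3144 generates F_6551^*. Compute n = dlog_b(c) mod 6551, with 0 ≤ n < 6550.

4484

Baby-step giant-step with m = ceil(sqrt(6550)) = 81.
Baby table (3144^j mod 6551 for j=0..80):
  0:1  1:3144  2:5828  3:85  4:5200  5:4055  6:674  7:3083
  8:4023  9:4882  10:15  11:1303  12:2257  13:1275  14:5939  15:1866
  16:3559  17:388  18:1386  19:1169  20:225  21:6443  22:1100  23:6023
  24:3922  25:1786  26:977  27:5820  28:1137  29:4433  30:3375  31:4931
  32:3398  33:5182  34:6422  35:586  36:1553  37:2137  38:3953  39:985
  40:4768  41:1904  42:5113  43:5669  44:4616  45:2239  46:3642  47:5851
  48:336  49:1673  50:6010  51:2356  52:4634  53:6423  54:3730  55:830
  56:2222  57:2602  58:5040  59:5442  60:4987  61:2585  62:4000  63:4631
  64:3542  65:5899  66:575  67:6275  68:3539  69:3018  70:2744  71:6020
  72:1041  73:3955  74:722  75:3322  76:2074  77:2411  78:677  79:5964
  80:1854
Giant step factor: 3144^(-81) ≡ 5314 (mod 6551).
Scan 1103·5314^i mod 6551 for i = 0, 1, …:
  i=0: 1103   i=1: 4748   i=2: 2971   i=3: 6535
  i=4: 139   i=5: 4934   i=6: 2174   i=7: 3223
  i=8: 2708   i=9: 4316     …   i=54: 1045
  i=55: 4433
Match at i=55, j=29: n = 55·81 + 29 = 4484.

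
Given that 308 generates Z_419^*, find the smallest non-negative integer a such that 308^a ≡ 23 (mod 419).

218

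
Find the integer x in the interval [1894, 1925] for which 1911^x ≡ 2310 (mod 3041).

1896

Compute 1911^1894 mod 3041 = 658, then multiply by 1911 repeatedly:
  1911^1894=658  1911^1895=1505  1911^1896=2310
Found 2310 at exponent 1896.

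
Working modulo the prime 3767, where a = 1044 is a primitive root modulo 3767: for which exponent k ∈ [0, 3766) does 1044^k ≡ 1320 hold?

2640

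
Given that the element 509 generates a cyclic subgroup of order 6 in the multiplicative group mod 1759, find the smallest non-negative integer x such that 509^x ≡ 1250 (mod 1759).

4

Successive powers of 509 modulo 1759:
  509^0=1  509^1=509  509^2=508  509^3=1758  509^4=1250
So 509^4 ≡ 1250 (mod 1759), giving x = 4.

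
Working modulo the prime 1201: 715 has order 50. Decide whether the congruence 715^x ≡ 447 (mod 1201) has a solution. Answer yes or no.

yes

447 ∈ ⟨715⟩ iff 447^50 ≡ 1 (mod 1201), since |⟨715⟩| = 50.
447^50 mod 1201 = 1.
Since 1 = 1, 447 lies in the subgroup.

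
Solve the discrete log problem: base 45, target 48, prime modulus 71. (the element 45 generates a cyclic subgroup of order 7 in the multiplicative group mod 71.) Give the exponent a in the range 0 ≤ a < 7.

5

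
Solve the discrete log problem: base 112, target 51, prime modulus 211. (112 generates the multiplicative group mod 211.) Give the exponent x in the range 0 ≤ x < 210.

34

Baby-step giant-step with m = ceil(sqrt(210)) = 15.
Baby table (112^j mod 211 for j=0..14):
  0:1  1:112  2:95  3:90  4:163  5:110  6:82  7:111
  8:194  9:206  10:73  11:158  12:183  13:29  14:83
Giant step factor: 112^(-15) ≡ 88 (mod 211).
Scan 51·88^i mod 211 for i = 0, 1, …:
  i=0: 51   i=1: 57   i=2: 163
Match at i=2, j=4: x = 2·15 + 4 = 34.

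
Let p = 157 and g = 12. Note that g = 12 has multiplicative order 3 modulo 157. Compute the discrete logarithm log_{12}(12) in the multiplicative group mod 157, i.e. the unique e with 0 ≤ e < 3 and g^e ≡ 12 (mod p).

1

Successive powers of 12 modulo 157:
  12^0=1  12^1=12
So 12^1 ≡ 12 (mod 157), giving e = 1.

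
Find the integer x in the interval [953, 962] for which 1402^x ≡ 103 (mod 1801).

954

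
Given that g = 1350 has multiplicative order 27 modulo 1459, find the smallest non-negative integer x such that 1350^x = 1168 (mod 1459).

Successive powers of 1350 modulo 1459:
  1350^0=1  1350^1=1350  1350^2=209  1350^3=563  1350^4=1370  1350^5=947
  1350^6=366  1350^7=958  1350^8=626  1350^9=339  1350^10=983  1350^11=819
  1350^12=1187  1350^13=468  1350^14=53  1350^15=59  1350^16=864  1350^17=659
  1350^18=1119  1350^19=585  1350^20=431  1350^21=1168
So 1350^21 ≡ 1168 (mod 1459), giving x = 21.

21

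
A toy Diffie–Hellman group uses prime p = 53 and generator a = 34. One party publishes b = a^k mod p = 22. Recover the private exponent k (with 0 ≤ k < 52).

29

Successive powers of 34 modulo 53:
  34^0=1  34^1=34  34^2=43  34^3=31  34^4=47  34^5=8
  34^6=7  34^7=26  34^8=36  34^9=5  34^10=11  34^11=3
  34^12=49  34^13=23  34^14=40  34^15=35  34^16=24  34^17=21
  34^18=25  34^19=2  34^20=15  34^21=33  34^22=9  34^23=41
  34^24=16  34^25=14  34^26=52  34^27=19  34^28=10  34^29=22
So 34^29 ≡ 22 (mod 53), giving k = 29.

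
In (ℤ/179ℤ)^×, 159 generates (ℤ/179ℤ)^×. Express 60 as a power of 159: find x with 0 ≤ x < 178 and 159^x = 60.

134

Baby-step giant-step with m = ceil(sqrt(178)) = 14.
Baby table (159^j mod 179 for j=0..13):
  0:1  1:159  2:42  3:55  4:153  5:162  6:161  7:2
  8:139  9:84  10:110  11:127  12:145  13:143
Giant step factor: 159^(-14) ≡ 45 (mod 179).
Scan 60·45^i mod 179 for i = 0, 1, …:
  i=0: 60   i=1: 15   i=2: 138   i=3: 124
  i=4: 31   i=5: 142   i=6: 125   i=7: 76
  i=8: 19   i=9: 139
Match at i=9, j=8: x = 9·14 + 8 = 134.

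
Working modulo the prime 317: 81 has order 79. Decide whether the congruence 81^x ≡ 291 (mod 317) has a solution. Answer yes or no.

yes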